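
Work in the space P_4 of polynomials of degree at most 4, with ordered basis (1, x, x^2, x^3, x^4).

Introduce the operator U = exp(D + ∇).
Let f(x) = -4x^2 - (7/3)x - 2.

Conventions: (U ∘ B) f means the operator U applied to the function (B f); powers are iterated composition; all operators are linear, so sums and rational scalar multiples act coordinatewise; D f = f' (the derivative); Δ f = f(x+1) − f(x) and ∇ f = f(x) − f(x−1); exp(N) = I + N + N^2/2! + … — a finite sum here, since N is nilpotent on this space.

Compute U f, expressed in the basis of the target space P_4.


order-1 term: -16x - 2/3
order-2 term: -16
the series for exp(D + ∇) f terminates at order 2
exp(D + ∇) f = -4x^2 - (55/3)x - 56/3

the image equals g(x) = -4x^2 - (55/3)x - 56/3


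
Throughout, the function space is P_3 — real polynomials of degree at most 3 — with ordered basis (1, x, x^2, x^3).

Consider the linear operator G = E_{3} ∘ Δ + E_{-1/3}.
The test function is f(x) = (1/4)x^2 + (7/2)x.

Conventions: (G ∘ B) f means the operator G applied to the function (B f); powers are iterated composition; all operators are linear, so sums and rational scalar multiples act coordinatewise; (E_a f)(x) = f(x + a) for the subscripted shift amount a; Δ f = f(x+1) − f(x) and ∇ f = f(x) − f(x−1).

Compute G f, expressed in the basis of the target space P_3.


the image equals g(x) = (1/4)x^2 + (23/6)x + 37/9

Δ f = (1/2)x + 15/4
E_{3} Δ f = (1/2)x + 21/4
E_{-1/3} f = (1/4)x^2 + (10/3)x - 41/36
(E_{3} ∘ Δ + E_{-1/3}) f = (1/4)x^2 + (23/6)x + 37/9


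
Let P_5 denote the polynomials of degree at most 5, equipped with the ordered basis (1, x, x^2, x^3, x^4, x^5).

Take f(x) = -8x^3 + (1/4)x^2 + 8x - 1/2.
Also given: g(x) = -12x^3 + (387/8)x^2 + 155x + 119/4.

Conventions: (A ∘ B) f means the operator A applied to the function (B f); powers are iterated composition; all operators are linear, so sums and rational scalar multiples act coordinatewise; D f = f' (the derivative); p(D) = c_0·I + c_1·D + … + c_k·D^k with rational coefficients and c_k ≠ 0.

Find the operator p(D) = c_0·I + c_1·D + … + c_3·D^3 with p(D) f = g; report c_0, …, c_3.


c_0 = 3/2, c_1 = -2, c_2 = -3, c_3 = -1

D^0 f = -8x^3 + (1/4)x^2 + 8x - 1/2
D^1 f = -24x^2 + (1/2)x + 8
D^2 f = -48x + 1/2
D^3 f = -48
matching coefficients of g against c_0 f + c_1 Df + … from the top degree down determines the c_i
solution: c_0 = 3/2, c_1 = -2, c_2 = -3, c_3 = -1


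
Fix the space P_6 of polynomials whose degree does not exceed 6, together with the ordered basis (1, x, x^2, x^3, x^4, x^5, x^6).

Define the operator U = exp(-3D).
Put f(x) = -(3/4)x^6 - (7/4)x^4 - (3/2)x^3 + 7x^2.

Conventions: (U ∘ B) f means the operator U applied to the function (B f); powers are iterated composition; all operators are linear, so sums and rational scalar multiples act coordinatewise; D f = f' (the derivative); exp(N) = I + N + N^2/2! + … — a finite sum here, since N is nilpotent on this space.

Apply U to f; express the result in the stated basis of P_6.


g(x) = -(3/4)x^6 + (27/2)x^5 - 103x^4 + (849/2)x^3 - (3941/4)x^2 + 1200x - 585

order-1 term: (27/2)x^5 + 21x^3 + (27/2)x^2 - 42x
order-2 term: -(405/4)x^4 - (189/2)x^2 - (81/2)x + 63
order-3 term: 405x^3 + 189x + 81/2
order-4 term: -(3645/4)x^2 - 567/4
order-5 term: (2187/2)x
order-6 term: -2187/4
the series for exp(-3D) f terminates at order 6
exp(-3D) f = -(3/4)x^6 + (27/2)x^5 - 103x^4 + (849/2)x^3 - (3941/4)x^2 + 1200x - 585


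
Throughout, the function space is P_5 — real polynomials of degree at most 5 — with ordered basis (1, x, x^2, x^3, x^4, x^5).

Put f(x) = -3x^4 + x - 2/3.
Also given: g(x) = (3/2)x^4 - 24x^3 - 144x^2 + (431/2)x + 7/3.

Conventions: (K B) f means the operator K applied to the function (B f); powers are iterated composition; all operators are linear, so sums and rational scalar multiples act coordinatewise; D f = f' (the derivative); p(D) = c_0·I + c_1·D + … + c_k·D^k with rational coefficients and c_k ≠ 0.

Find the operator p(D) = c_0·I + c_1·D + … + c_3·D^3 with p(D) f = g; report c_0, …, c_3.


c_0 = -1/2, c_1 = 2, c_2 = 4, c_3 = -3

D^0 f = -3x^4 + x - 2/3
D^1 f = -12x^3 + 1
D^2 f = -36x^2
D^3 f = -72x
matching coefficients of g against c_0 f + c_1 Df + … from the top degree down determines the c_i
solution: c_0 = -1/2, c_1 = 2, c_2 = 4, c_3 = -3


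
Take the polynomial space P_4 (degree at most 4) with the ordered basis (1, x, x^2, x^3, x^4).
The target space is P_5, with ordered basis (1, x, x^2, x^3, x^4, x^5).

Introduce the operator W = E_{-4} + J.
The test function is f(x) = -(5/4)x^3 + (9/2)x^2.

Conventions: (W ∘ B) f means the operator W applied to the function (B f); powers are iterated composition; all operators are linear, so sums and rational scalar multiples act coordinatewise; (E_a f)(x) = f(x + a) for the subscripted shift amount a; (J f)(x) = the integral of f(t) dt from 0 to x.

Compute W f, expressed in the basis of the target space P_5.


E_{-4} f = -(5/4)x^3 + (39/2)x^2 - 96x + 152
J f = -(5/16)x^4 + (3/2)x^3
(E_{-4} + J) f = -(5/16)x^4 + (1/4)x^3 + (39/2)x^2 - 96x + 152

g(x) = -(5/16)x^4 + (1/4)x^3 + (39/2)x^2 - 96x + 152


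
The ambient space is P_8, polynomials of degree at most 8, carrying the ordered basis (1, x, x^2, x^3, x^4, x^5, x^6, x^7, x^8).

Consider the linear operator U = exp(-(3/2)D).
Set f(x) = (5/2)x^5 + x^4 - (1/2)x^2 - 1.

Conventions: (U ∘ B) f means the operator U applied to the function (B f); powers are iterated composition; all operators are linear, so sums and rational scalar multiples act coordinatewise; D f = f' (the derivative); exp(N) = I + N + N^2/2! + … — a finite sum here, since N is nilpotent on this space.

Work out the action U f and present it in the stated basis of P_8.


g(x) = (5/2)x^5 - (71/4)x^4 + (201/4)x^3 - (571/8)x^2 + (1641/32)x - 1027/64

order-1 term: -(75/4)x^4 - 6x^3 + (3/2)x
order-2 term: (225/4)x^3 + (27/2)x^2 - 9/8
order-3 term: -(675/8)x^2 - (27/2)x
order-4 term: (2025/32)x + 81/16
order-5 term: -1215/64
the series for exp(-(3/2)D) f terminates at order 5
exp(-(3/2)D) f = (5/2)x^5 - (71/4)x^4 + (201/4)x^3 - (571/8)x^2 + (1641/32)x - 1027/64


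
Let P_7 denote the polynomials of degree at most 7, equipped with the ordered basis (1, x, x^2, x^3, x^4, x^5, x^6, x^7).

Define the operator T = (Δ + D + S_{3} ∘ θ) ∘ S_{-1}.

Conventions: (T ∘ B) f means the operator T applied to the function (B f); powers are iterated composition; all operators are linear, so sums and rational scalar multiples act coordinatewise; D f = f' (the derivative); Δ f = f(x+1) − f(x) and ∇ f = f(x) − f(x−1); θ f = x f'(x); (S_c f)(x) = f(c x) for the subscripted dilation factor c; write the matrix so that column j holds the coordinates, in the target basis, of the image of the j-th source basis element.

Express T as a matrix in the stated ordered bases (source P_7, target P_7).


image of 1: 0
image of x: -3x - 2
image of x^2: 18x^2 + 4x + 1
image of x^3: -81x^3 - 6x^2 - 3x - 1
image of x^4: 324x^4 + 8x^3 + 6x^2 + 4x + 1
image of x^5: -1215x^5 - 10x^4 - 10x^3 - 10x^2 - 5x - 1
image of x^6: 4374x^6 + 12x^5 + 15x^4 + 20x^3 + 15x^2 + 6x + 1
image of x^7: -15309x^7 - 14x^6 - 21x^5 - 35x^4 - 35x^3 - 21x^2 - 7x - 1
each image's coordinates form column j of the matrix

the matrix is [[0, -2, 1, -1, 1, -1, 1, -1]; [0, -3, 4, -3, 4, -5, 6, -7]; [0, 0, 18, -6, 6, -10, 15, -21]; [0, 0, 0, -81, 8, -10, 20, -35]; [0, 0, 0, 0, 324, -10, 15, -35]; [0, 0, 0, 0, 0, -1215, 12, -21]; [0, 0, 0, 0, 0, 0, 4374, -14]; [0, 0, 0, 0, 0, 0, 0, -15309]] (rows listed top to bottom)


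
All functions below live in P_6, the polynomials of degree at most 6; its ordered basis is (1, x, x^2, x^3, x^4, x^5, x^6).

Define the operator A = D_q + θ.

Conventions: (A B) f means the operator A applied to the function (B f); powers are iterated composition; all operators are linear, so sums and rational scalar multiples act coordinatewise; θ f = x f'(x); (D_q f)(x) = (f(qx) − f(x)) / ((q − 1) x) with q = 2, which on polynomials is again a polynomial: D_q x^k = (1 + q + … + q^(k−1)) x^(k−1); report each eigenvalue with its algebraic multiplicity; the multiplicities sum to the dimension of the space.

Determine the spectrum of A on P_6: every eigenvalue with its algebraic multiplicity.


image of 1: 0
image of x: x + 1
image of x^2: 2x^2 + 3x
image of x^3: 3x^3 + 7x^2
image of x^4: 4x^4 + 15x^3
image of x^5: 5x^5 + 31x^4
image of x^6: 6x^6 + 63x^5
the matrix is upper triangular; its diagonal is (0, 1, 2, 3, 4, 5, 6)
for a triangular matrix the eigenvalues are the diagonal entries, with algebraic multiplicity their repetition count

λ = 0 (multiplicity 1), λ = 1 (multiplicity 1), λ = 2 (multiplicity 1), λ = 3 (multiplicity 1), λ = 4 (multiplicity 1), λ = 5 (multiplicity 1), λ = 6 (multiplicity 1)


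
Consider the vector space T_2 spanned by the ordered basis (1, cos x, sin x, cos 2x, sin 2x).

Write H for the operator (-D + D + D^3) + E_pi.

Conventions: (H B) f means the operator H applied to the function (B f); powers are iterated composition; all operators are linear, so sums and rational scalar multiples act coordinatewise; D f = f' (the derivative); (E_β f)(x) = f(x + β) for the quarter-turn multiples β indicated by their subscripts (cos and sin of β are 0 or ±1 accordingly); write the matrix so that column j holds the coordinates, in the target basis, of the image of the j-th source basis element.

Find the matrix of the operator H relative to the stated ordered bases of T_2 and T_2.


image of 1: 1
image of cos x: -cos x + sin x
image of sin x: -cos x - sin x
image of cos 2x: cos 2x + 8sin 2x
image of sin 2x: -8cos 2x + sin 2x
each image's coordinates form column j of the matrix

the matrix is [[1, 0, 0, 0, 0]; [0, -1, -1, 0, 0]; [0, 1, -1, 0, 0]; [0, 0, 0, 1, -8]; [0, 0, 0, 8, 1]] (rows listed top to bottom)


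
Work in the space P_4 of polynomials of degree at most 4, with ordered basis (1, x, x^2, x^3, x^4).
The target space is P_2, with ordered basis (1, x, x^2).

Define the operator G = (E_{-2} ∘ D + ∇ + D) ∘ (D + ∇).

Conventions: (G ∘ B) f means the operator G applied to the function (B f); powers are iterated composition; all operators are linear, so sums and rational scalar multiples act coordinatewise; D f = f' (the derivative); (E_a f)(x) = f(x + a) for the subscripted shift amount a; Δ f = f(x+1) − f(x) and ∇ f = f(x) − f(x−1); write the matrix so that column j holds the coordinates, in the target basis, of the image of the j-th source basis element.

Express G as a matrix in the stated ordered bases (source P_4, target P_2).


image of 1: 0
image of x: 0
image of x^2: 12
image of x^3: 36x - 39
image of x^4: 72x^2 - 156x + 146
each image's coordinates form column j of the matrix

the matrix is [[0, 0, 12, -39, 146]; [0, 0, 0, 36, -156]; [0, 0, 0, 0, 72]] (rows listed top to bottom)


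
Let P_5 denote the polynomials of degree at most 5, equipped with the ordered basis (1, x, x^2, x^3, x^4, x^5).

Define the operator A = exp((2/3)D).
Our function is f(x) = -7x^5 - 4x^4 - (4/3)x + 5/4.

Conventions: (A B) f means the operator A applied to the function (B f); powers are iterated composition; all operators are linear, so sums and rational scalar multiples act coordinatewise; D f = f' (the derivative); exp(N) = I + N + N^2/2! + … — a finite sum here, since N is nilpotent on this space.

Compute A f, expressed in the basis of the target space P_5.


the image equals g(x) = -7x^5 - (82/3)x^4 - (376/9)x^3 - (848/27)x^2 - (1052/81)x - 1313/972

order-1 term: -(70/3)x^4 - (32/3)x^3 - 8/9
order-2 term: -(280/9)x^3 - (32/3)x^2
order-3 term: -(560/27)x^2 - (128/27)x
order-4 term: -(560/81)x - 64/81
order-5 term: -224/243
the series for exp((2/3)D) f terminates at order 5
exp((2/3)D) f = -7x^5 - (82/3)x^4 - (376/9)x^3 - (848/27)x^2 - (1052/81)x - 1313/972


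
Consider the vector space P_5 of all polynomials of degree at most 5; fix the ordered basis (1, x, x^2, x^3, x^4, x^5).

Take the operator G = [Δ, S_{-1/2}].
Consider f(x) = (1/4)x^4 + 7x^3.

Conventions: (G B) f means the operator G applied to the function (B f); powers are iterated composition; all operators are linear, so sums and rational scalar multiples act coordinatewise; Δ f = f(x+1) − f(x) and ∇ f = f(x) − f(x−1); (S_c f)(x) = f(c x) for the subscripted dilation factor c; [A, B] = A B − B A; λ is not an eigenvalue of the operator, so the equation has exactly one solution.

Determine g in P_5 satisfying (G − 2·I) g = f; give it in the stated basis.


write g with unknown coordinates in the stated basis and equate coefficients in (G − 2·I) g = f
solving from the highest basis element down gives g = -(1/8)x^4 - (227/64)x^3 + (2115/1024)x^2 - (2403/4096)x + 28167/16384
check: G g = -(3/32)x^3 + (2115/512)x^2 - (2403/2048)x + 28167/8192
so G g − 2·g = (1/4)x^4 + 7x^3 = f ✓

the image equals g(x) = -(1/8)x^4 - (227/64)x^3 + (2115/1024)x^2 - (2403/4096)x + 28167/16384


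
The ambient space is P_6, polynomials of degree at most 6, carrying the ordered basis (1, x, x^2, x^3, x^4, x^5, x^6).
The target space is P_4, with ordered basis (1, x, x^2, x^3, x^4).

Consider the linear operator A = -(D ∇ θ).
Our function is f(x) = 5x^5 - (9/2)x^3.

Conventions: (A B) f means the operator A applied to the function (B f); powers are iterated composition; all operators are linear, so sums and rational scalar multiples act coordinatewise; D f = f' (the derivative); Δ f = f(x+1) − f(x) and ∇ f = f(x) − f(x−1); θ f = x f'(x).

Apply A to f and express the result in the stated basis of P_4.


θ f = 25x^5 - (27/2)x^3
∇ θ f = 125x^4 - 250x^3 + (419/2)x^2 - (169/2)x + 23/2
D ∇ θ f = 500x^3 - 750x^2 + 419x - 169/2
(-(D ∇ θ)) f = -500x^3 + 750x^2 - 419x + 169/2

the result is g(x) = -500x^3 + 750x^2 - 419x + 169/2


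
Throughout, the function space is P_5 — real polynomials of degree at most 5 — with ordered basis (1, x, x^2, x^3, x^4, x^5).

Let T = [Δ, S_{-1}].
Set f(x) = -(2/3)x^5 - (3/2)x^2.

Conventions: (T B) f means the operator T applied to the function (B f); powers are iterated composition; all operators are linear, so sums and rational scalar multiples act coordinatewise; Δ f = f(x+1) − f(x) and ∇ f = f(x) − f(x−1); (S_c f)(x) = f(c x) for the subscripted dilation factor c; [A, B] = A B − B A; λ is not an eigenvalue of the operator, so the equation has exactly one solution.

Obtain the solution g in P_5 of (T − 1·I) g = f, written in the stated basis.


the image equals g(x) = (2/3)x^5 - (20/3)x^4 - (160/3)x^3 + (1849/6)x^2 + (3538/3)x - 6760/3

write g with unknown coordinates in the stated basis and equate coefficients in (T − 1·I) g = f
solving from the highest basis element down gives g = (2/3)x^5 - (20/3)x^4 - (160/3)x^3 + (1849/6)x^2 + (3538/3)x - 6760/3
check: T g = -(20/3)x^4 - (160/3)x^3 + (920/3)x^2 + (3538/3)x - 6760/3
so T g − 1·g = -(2/3)x^5 - (3/2)x^2 = f ✓


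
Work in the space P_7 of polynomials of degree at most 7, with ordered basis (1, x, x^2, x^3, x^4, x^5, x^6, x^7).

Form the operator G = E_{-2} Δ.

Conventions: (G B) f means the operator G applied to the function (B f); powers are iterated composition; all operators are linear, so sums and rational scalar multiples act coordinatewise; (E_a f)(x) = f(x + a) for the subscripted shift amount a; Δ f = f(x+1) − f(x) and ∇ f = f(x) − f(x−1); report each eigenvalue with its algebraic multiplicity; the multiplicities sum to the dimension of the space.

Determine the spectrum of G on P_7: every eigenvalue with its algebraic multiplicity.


image of 1: 0
image of x: 1
image of x^2: 2x - 3
image of x^3: 3x^2 - 9x + 7
image of x^4: 4x^3 - 18x^2 + 28x - 15
image of x^5: 5x^4 - 30x^3 + 70x^2 - 75x + 31
image of x^6: 6x^5 - 45x^4 + 140x^3 - 225x^2 + 186x - 63
image of x^7: 7x^6 - 63x^5 + 245x^4 - 525x^3 + 651x^2 - 441x + 127
the matrix is upper triangular; its diagonal is (0, 0, 0, 0, 0, 0, 0, 0)
for a triangular matrix the eigenvalues are the diagonal entries, with algebraic multiplicity their repetition count

λ = 0 (multiplicity 8)


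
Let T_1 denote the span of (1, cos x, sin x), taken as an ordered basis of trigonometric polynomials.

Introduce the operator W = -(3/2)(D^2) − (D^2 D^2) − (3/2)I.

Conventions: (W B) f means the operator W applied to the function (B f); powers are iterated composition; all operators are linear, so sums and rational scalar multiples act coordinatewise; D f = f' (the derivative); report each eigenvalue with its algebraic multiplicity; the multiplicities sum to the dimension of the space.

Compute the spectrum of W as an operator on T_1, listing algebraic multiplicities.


image of 1: -3/2
image of cos x: -cos x
image of sin x: -sin x
the matrix is diagonal; its diagonal is (-3/2, -1, -1)
for a triangular matrix the eigenvalues are the diagonal entries, with algebraic multiplicity their repetition count

λ = -3/2 (multiplicity 1), λ = -1 (multiplicity 2)


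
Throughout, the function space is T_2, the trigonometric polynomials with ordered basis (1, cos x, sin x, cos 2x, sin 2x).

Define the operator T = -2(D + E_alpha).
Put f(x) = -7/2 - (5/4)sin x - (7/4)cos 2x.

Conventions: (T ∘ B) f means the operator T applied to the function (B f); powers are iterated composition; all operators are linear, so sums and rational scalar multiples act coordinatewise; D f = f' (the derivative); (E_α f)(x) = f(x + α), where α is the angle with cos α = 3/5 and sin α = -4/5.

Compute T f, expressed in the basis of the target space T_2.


D f = -(5/4)cos x + (7/2)sin 2x
E_alpha f = -7/2 + cos x - (3/4)sin x + (49/100)cos 2x - (42/25)sin 2x
(D + E_alpha) f = -7/2 - (1/4)cos x - (3/4)sin x + (49/100)cos 2x + (91/50)sin 2x
(-2(D + E_alpha)) f = 7 + (1/2)cos x + (3/2)sin x - (49/50)cos 2x - (91/25)sin 2x

g(x) = 7 + (1/2)cos x + (3/2)sin x - (49/50)cos 2x - (91/25)sin 2x


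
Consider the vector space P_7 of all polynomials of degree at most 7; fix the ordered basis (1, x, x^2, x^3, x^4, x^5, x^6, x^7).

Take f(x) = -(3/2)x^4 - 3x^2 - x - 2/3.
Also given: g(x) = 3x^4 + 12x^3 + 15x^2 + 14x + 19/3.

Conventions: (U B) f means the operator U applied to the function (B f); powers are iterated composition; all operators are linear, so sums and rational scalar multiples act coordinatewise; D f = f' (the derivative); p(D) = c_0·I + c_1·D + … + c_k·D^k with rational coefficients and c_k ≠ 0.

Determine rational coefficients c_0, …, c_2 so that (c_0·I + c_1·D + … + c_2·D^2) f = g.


c_0 = -2, c_1 = -2, c_2 = -1/2

D^0 f = -(3/2)x^4 - 3x^2 - x - 2/3
D^1 f = -6x^3 - 6x - 1
D^2 f = -18x^2 - 6
matching coefficients of g against c_0 f + c_1 Df + … from the top degree down determines the c_i
solution: c_0 = -2, c_1 = -2, c_2 = -1/2


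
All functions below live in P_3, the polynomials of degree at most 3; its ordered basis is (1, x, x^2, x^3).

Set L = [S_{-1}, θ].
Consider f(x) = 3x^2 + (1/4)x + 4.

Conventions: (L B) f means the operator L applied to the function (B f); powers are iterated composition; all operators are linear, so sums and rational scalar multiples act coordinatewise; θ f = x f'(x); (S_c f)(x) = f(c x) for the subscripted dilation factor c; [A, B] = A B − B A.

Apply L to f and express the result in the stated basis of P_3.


θ f = 6x^2 + (1/4)x
S_{-1} θ f = 6x^2 - (1/4)x
S_{-1} f = 3x^2 - (1/4)x + 4
θ S_{-1} f = 6x^2 - (1/4)x
[S_{-1}, θ] f = 0

the result is g(x) = 0


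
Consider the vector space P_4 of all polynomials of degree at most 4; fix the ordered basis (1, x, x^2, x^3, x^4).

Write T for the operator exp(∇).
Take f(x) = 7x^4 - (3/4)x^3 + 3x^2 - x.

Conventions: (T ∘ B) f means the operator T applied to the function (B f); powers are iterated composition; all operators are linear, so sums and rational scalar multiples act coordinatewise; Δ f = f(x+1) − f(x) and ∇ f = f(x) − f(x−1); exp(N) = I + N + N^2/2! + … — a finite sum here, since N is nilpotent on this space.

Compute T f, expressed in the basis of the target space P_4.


order-1 term: 28x^3 - (177/4)x^2 + (145/4)x - 47/4
order-2 term: 42x^2 - (345/4)x + 217/4
order-3 term: 28x - 171/4
order-4 term: 7
the series for exp(∇) f terminates at order 4
exp(∇) f = 7x^4 + (109/4)x^3 + (3/4)x^2 - 23x + 27/4

the result is g(x) = 7x^4 + (109/4)x^3 + (3/4)x^2 - 23x + 27/4


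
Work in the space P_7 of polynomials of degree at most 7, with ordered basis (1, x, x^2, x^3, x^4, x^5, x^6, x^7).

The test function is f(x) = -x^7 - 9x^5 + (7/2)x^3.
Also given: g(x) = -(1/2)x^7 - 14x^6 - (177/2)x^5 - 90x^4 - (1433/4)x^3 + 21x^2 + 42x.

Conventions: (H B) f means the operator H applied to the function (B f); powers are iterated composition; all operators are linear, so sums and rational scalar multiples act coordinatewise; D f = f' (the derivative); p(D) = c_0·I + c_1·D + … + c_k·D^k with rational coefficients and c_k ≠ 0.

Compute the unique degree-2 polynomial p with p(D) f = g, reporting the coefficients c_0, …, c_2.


p(D) = (1/2)·I + 2·D + 2·D^2, i.e. c_0 = 1/2, c_1 = 2, c_2 = 2

D^0 f = -x^7 - 9x^5 + (7/2)x^3
D^1 f = -7x^6 - 45x^4 + (21/2)x^2
D^2 f = -42x^5 - 180x^3 + 21x
matching coefficients of g against c_0 f + c_1 Df + … from the top degree down determines the c_i
solution: c_0 = 1/2, c_1 = 2, c_2 = 2


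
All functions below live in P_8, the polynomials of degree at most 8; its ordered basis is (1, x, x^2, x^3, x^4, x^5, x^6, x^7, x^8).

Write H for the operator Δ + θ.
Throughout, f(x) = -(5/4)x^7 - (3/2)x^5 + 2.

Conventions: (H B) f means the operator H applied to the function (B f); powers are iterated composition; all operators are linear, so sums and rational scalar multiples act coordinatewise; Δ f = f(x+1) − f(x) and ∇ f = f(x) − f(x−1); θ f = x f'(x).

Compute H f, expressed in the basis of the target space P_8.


the image equals g(x) = -(35/4)x^7 - (35/4)x^6 - (135/4)x^5 - (205/4)x^4 - (235/4)x^3 - (165/4)x^2 - (65/4)x - 11/4

Δ f = -(35/4)x^6 - (105/4)x^5 - (205/4)x^4 - (235/4)x^3 - (165/4)x^2 - (65/4)x - 11/4
θ f = -(35/4)x^7 - (15/2)x^5
(Δ + θ) f = -(35/4)x^7 - (35/4)x^6 - (135/4)x^5 - (205/4)x^4 - (235/4)x^3 - (165/4)x^2 - (65/4)x - 11/4


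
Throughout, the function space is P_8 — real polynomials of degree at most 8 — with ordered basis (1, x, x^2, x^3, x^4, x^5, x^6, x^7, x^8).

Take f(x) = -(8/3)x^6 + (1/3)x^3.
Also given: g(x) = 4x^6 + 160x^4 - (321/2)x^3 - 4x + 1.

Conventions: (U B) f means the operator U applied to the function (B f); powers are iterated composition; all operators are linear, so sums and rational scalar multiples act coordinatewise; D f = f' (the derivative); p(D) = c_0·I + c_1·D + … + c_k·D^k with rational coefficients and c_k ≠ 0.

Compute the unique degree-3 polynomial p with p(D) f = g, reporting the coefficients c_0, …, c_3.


c_0 = -3/2, c_1 = 0, c_2 = -2, c_3 = 1/2

D^0 f = -(8/3)x^6 + (1/3)x^3
D^1 f = -16x^5 + x^2
D^2 f = -80x^4 + 2x
D^3 f = -320x^3 + 2
matching coefficients of g against c_0 f + c_1 Df + … from the top degree down determines the c_i
solution: c_0 = -3/2, c_1 = 0, c_2 = -2, c_3 = 1/2


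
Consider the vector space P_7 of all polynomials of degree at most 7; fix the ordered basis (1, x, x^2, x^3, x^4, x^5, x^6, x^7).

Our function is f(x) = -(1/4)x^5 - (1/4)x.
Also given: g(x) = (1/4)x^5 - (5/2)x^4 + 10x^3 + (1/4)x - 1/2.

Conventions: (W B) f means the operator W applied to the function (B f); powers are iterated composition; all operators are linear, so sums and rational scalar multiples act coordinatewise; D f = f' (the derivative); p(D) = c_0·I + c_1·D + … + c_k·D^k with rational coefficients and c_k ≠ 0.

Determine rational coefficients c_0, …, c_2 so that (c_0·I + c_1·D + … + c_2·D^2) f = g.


D^0 f = -(1/4)x^5 - (1/4)x
D^1 f = -(5/4)x^4 - 1/4
D^2 f = -5x^3
matching coefficients of g against c_0 f + c_1 Df + … from the top degree down determines the c_i
solution: c_0 = -1, c_1 = 2, c_2 = -2

c_0 = -1, c_1 = 2, c_2 = -2


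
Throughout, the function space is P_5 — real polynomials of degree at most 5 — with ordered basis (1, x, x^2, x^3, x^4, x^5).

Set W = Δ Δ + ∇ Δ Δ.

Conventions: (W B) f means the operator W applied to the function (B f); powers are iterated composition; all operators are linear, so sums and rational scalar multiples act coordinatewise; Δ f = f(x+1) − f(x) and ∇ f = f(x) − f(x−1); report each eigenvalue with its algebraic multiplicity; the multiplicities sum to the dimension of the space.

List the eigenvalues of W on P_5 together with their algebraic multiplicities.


image of 1: 0
image of x: 0
image of x^2: 2
image of x^3: 6x + 12
image of x^4: 12x^2 + 48x + 26
image of x^5: 20x^3 + 120x^2 + 130x + 60
the matrix is upper triangular; its diagonal is (0, 0, 0, 0, 0, 0)
for a triangular matrix the eigenvalues are the diagonal entries, with algebraic multiplicity their repetition count

λ = 0 (multiplicity 6)


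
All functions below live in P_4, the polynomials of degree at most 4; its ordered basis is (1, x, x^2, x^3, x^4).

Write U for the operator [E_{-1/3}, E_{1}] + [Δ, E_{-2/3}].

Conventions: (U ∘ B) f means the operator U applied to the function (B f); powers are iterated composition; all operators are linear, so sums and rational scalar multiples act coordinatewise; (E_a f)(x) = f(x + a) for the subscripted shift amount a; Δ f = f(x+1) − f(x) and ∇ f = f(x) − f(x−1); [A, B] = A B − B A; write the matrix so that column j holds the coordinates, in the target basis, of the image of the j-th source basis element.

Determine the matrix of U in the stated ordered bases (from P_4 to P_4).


image of 1: 0
image of x: 0
image of x^2: 0
image of x^3: 0
image of x^4: 0
each image's coordinates form column j of the matrix

the matrix is [[0, 0, 0, 0, 0]; [0, 0, 0, 0, 0]; [0, 0, 0, 0, 0]; [0, 0, 0, 0, 0]; [0, 0, 0, 0, 0]] (rows listed top to bottom)


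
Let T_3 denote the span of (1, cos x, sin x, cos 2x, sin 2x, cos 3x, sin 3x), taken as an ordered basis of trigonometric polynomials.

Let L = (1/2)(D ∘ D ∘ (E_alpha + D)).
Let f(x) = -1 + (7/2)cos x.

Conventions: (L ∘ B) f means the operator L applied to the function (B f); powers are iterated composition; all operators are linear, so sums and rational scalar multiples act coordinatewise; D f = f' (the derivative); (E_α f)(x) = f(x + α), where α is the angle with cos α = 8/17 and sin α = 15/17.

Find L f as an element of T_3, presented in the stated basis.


the result is g(x) = -(14/17)cos x + (56/17)sin x

E_alpha f = -1 + (28/17)cos x - (105/34)sin x
D f = -(7/2)sin x
(E_alpha + D) f = -1 + (28/17)cos x - (112/17)sin x
D (E_alpha + D) f = -(112/17)cos x - (28/17)sin x
D D (E_alpha + D) f = -(28/17)cos x + (112/17)sin x
((1/2)(D ∘ D ∘ (E_alpha + D))) f = -(14/17)cos x + (56/17)sin x


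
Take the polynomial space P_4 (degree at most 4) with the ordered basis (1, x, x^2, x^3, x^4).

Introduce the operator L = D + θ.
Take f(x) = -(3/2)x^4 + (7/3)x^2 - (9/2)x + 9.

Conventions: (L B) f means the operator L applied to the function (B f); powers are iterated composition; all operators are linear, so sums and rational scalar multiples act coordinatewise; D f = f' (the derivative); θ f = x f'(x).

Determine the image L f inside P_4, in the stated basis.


D f = -6x^3 + (14/3)x - 9/2
θ f = -6x^4 + (14/3)x^2 - (9/2)x
(D + θ) f = -6x^4 - 6x^3 + (14/3)x^2 + (1/6)x - 9/2

the image equals g(x) = -6x^4 - 6x^3 + (14/3)x^2 + (1/6)x - 9/2


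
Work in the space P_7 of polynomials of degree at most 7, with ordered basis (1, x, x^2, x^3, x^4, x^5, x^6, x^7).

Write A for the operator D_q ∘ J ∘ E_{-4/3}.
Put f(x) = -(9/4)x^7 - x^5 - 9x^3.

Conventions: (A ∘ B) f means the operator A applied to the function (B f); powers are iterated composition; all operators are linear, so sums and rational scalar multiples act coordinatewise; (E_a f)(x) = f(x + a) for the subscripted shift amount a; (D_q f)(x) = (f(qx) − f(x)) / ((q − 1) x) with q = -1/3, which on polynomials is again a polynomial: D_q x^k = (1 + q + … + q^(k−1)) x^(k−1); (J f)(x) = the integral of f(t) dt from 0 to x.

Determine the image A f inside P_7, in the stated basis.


E_{-4/3} f = -(9/4)x^7 + 21x^6 - 85x^5 + (580/3)x^4 - (827/3)x^3 + (6988/27)x^2 - (4112/27)x + 10304/243
J E_{-4/3} f = -(9/32)x^8 + 3x^7 - (85/6)x^6 + (116/3)x^5 - (827/12)x^4 + (6988/81)x^3 - (2056/27)x^2 + (10304/243)x
D_q J E_{-4/3} f = -(205/972)x^7 + (547/243)x^6 - (7735/729)x^5 + (7076/243)x^4 - (4135/81)x^3 + (48916/729)x^2 - (4112/81)x + 10304/243

the result is g(x) = -(205/972)x^7 + (547/243)x^6 - (7735/729)x^5 + (7076/243)x^4 - (4135/81)x^3 + (48916/729)x^2 - (4112/81)x + 10304/243


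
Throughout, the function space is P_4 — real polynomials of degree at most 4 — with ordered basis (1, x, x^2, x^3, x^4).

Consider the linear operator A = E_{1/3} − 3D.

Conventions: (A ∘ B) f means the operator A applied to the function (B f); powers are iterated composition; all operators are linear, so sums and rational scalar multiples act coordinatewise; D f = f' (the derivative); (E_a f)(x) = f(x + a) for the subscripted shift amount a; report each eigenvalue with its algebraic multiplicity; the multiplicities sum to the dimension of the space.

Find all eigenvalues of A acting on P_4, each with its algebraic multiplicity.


image of 1: 1
image of x: x - 8/3
image of x^2: x^2 - (16/3)x + 1/9
image of x^3: x^3 - 8x^2 + (1/3)x + 1/27
image of x^4: x^4 - (32/3)x^3 + (2/3)x^2 + (4/27)x + 1/81
the matrix is upper triangular; its diagonal is (1, 1, 1, 1, 1)
for a triangular matrix the eigenvalues are the diagonal entries, with algebraic multiplicity their repetition count

λ = 1 (multiplicity 5)


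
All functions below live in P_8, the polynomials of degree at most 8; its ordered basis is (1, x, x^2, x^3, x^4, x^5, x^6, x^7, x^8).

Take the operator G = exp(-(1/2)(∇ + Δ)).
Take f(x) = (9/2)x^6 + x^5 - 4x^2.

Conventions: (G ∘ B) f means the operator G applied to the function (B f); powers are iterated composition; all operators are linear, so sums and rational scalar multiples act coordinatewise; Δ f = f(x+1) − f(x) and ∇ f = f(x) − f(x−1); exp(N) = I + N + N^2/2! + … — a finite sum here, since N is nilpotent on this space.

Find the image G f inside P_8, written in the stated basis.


the result is g(x) = (9/2)x^6 - 26x^5 + (125/2)x^4 - 170x^3 + (627/2)x^2 - 291x + 301/2

order-1 term: -27x^5 - 5x^4 - 90x^3 - 10x^2 - 19x - 1
order-2 term: (135/2)x^4 + 10x^3 + 270x^2 + 20x + 68
order-3 term: -90x^3 - 10x^2 - 270x - 10
order-4 term: (135/2)x^2 + 5x + 90
order-5 term: -27x - 1
order-6 term: 9/2
the series for exp(-(1/2)(∇ + Δ)) f terminates at order 6
exp(-(1/2)(∇ + Δ)) f = (9/2)x^6 - 26x^5 + (125/2)x^4 - 170x^3 + (627/2)x^2 - 291x + 301/2


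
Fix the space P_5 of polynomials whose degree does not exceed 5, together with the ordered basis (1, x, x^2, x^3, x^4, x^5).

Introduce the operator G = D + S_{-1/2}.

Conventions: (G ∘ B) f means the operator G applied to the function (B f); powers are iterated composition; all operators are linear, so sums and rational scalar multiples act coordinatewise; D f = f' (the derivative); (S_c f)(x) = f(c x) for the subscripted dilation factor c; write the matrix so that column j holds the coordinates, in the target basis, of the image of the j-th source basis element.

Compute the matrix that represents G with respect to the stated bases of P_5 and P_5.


image of 1: 1
image of x: -(1/2)x + 1
image of x^2: (1/4)x^2 + 2x
image of x^3: -(1/8)x^3 + 3x^2
image of x^4: (1/16)x^4 + 4x^3
image of x^5: -(1/32)x^5 + 5x^4
each image's coordinates form column j of the matrix

the matrix is [[1, 1, 0, 0, 0, 0]; [0, -1/2, 2, 0, 0, 0]; [0, 0, 1/4, 3, 0, 0]; [0, 0, 0, -1/8, 4, 0]; [0, 0, 0, 0, 1/16, 5]; [0, 0, 0, 0, 0, -1/32]] (rows listed top to bottom)


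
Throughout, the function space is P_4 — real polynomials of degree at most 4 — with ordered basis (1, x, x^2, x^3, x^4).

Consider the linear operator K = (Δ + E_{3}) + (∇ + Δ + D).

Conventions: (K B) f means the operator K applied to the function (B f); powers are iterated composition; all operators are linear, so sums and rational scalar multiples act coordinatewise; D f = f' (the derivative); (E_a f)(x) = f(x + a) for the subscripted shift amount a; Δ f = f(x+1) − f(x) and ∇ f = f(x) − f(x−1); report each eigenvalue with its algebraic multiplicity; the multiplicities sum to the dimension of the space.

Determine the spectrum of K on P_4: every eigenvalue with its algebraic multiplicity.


image of 1: 1
image of x: x + 7
image of x^2: x^2 + 14x + 10
image of x^3: x^3 + 21x^2 + 30x + 30
image of x^4: x^4 + 28x^3 + 60x^2 + 120x + 82
the matrix is upper triangular; its diagonal is (1, 1, 1, 1, 1)
for a triangular matrix the eigenvalues are the diagonal entries, with algebraic multiplicity their repetition count

λ = 1 (multiplicity 5)


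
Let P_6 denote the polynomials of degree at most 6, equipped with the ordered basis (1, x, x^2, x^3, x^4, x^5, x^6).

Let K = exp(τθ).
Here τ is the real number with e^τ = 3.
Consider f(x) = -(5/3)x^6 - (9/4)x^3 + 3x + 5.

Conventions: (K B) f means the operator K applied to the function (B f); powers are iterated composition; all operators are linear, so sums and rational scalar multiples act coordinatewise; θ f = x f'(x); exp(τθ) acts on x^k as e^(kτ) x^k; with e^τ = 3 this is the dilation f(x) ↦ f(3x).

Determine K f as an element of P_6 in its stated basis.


exp(τθ) x^k = e^(kτ) x^k; with e^τ = 3 this sends x^k to 3^k x^k
x ↦ 3 x
x^3 ↦ 27 x^3
x^6 ↦ 729 x^6
applying this coordinatewise to f: exp(τθ) f = -1215x^6 - (243/4)x^3 + 9x + 5

the result is g(x) = -1215x^6 - (243/4)x^3 + 9x + 5


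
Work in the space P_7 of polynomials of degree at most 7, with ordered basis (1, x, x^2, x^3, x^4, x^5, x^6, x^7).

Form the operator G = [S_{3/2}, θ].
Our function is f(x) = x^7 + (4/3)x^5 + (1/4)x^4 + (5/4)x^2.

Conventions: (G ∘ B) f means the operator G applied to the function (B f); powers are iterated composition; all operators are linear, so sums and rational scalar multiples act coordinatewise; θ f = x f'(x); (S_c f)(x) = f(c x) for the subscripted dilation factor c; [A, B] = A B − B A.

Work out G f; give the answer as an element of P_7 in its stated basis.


θ f = 7x^7 + (20/3)x^5 + x^4 + (5/2)x^2
S_{3/2} θ f = (15309/128)x^7 + (405/8)x^5 + (81/16)x^4 + (45/8)x^2
S_{3/2} f = (2187/128)x^7 + (81/8)x^5 + (81/64)x^4 + (45/16)x^2
θ S_{3/2} f = (15309/128)x^7 + (405/8)x^5 + (81/16)x^4 + (45/8)x^2
[S_{3/2}, θ] f = 0

the result is g(x) = 0


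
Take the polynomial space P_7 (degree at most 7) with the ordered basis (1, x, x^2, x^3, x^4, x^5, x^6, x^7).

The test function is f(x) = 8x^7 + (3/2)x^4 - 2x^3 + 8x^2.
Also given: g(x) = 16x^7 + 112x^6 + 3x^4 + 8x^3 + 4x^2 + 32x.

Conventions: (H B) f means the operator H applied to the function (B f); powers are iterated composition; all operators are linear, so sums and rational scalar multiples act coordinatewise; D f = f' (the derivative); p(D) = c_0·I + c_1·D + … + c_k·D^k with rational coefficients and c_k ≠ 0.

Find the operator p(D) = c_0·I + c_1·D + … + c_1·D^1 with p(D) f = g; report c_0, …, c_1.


D^0 f = 8x^7 + (3/2)x^4 - 2x^3 + 8x^2
D^1 f = 56x^6 + 6x^3 - 6x^2 + 16x
matching coefficients of g against c_0 f + c_1 Df + … from the top degree down determines the c_i
solution: c_0 = 2, c_1 = 2

c_0 = 2, c_1 = 2


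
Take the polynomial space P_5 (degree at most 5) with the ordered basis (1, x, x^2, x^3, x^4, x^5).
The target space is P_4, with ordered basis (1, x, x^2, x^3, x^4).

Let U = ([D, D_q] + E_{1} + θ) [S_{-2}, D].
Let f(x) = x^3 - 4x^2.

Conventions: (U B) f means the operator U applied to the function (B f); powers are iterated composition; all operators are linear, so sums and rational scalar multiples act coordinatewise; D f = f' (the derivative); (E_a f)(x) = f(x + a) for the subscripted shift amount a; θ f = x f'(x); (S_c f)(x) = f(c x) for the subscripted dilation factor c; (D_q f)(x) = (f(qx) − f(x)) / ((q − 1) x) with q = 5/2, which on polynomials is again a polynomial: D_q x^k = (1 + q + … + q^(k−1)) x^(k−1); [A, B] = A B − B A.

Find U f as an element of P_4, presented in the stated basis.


D f = 3x^2 - 8x
S_{-2} D f = 12x^2 + 16x
S_{-2} f = -8x^3 - 16x^2
D S_{-2} f = -24x^2 - 32x
[S_{-2}, D] f = 36x^2 + 48x
D_q [S_{-2}, D] f = 126x + 48
D D_q [S_{-2}, D] f = 126
D [S_{-2}, D] f = 72x + 48
D_q D [S_{-2}, D] f = 72
[D, D_q] [S_{-2}, D] f = 54
E_{1} [S_{-2}, D] f = 36x^2 + 120x + 84
θ [S_{-2}, D] f = 72x^2 + 48x
([D, D_q] + E_{1} + θ) [S_{-2}, D] f = 108x^2 + 168x + 138

the result is g(x) = 108x^2 + 168x + 138


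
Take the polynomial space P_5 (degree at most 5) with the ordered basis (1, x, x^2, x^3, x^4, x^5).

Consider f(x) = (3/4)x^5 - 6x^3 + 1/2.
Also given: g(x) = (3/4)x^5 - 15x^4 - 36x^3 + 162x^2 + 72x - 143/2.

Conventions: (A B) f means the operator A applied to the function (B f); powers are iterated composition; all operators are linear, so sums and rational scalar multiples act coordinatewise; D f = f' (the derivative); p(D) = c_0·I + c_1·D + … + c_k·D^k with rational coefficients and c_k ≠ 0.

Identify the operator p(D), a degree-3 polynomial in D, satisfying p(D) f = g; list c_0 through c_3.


c_0 = 1, c_1 = -4, c_2 = -2, c_3 = 2

D^0 f = (3/4)x^5 - 6x^3 + 1/2
D^1 f = (15/4)x^4 - 18x^2
D^2 f = 15x^3 - 36x
D^3 f = 45x^2 - 36
matching coefficients of g against c_0 f + c_1 Df + … from the top degree down determines the c_i
solution: c_0 = 1, c_1 = -4, c_2 = -2, c_3 = 2


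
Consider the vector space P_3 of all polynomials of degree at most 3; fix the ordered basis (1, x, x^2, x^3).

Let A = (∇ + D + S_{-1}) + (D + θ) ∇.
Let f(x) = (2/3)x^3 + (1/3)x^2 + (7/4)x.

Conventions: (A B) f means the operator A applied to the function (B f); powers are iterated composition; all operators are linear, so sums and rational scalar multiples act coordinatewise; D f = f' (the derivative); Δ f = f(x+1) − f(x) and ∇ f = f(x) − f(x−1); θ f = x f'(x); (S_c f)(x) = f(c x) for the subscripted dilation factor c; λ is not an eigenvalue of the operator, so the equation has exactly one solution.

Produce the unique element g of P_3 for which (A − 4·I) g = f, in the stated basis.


write g with unknown coordinates in the stated basis and equate coefficients in (A − 4·I) g = f
solving from the highest basis element down gives g = -(2/15)x^3 - (29/45)x^2 - (337/300)x - 1181/1350
check: A g = (2/15)x^3 - (101/45)x^2 - (823/300)x - 2362/675
so A g − 4·g = (2/3)x^3 + (1/3)x^2 + (7/4)x = f ✓

the result is g(x) = -(2/15)x^3 - (29/45)x^2 - (337/300)x - 1181/1350


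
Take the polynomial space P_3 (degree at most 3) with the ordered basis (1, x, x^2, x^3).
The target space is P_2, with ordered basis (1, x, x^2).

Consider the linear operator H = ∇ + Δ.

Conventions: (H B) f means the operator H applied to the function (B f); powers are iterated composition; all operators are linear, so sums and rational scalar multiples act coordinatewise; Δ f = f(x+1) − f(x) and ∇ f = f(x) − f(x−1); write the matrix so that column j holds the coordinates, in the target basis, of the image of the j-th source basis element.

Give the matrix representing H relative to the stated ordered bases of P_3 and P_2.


image of 1: 0
image of x: 2
image of x^2: 4x
image of x^3: 6x^2 + 2
each image's coordinates form column j of the matrix

the matrix is [[0, 2, 0, 2]; [0, 0, 4, 0]; [0, 0, 0, 6]] (rows listed top to bottom)


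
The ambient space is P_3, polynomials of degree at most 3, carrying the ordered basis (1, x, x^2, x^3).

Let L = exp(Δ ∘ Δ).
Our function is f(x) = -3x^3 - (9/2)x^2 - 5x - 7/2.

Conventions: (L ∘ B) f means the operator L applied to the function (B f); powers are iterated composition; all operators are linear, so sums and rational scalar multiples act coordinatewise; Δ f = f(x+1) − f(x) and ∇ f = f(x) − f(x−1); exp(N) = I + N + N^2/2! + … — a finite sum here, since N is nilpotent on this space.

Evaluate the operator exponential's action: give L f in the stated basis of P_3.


order-1 term: -18x - 27
the series for exp(Δ ∘ Δ) f terminates at order 1
exp(Δ ∘ Δ) f = -3x^3 - (9/2)x^2 - 23x - 61/2

g(x) = -3x^3 - (9/2)x^2 - 23x - 61/2
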